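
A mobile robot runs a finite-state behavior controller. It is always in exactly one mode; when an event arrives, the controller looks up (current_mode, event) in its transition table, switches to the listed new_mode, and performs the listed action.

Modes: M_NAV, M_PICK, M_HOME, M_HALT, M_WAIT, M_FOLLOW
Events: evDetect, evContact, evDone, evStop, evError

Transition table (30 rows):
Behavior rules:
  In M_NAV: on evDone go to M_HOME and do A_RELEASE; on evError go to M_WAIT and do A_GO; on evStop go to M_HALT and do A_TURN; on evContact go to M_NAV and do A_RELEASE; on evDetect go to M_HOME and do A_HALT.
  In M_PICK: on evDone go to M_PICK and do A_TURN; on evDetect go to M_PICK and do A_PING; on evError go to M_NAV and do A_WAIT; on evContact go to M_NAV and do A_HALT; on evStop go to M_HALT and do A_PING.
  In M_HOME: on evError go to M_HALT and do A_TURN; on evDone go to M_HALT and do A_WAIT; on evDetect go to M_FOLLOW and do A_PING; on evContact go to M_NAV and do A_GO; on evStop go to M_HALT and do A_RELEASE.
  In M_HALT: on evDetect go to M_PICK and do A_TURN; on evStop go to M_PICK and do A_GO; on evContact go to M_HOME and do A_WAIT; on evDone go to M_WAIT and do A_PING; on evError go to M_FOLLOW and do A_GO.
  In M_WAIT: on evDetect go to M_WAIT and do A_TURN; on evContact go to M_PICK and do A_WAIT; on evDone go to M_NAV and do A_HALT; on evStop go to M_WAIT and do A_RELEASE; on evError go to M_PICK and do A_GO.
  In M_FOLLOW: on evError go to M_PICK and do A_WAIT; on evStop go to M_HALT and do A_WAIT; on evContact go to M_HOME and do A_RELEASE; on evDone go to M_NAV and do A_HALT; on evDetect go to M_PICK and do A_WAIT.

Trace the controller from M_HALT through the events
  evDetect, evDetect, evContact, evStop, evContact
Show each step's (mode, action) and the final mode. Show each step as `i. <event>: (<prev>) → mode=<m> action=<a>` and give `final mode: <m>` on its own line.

1. evDetect: (M_HALT) → mode=M_PICK action=A_TURN
2. evDetect: (M_PICK) → mode=M_PICK action=A_PING
3. evContact: (M_PICK) → mode=M_NAV action=A_HALT
4. evStop: (M_NAV) → mode=M_HALT action=A_TURN
5. evContact: (M_HALT) → mode=M_HOME action=A_WAIT

final mode: M_HOME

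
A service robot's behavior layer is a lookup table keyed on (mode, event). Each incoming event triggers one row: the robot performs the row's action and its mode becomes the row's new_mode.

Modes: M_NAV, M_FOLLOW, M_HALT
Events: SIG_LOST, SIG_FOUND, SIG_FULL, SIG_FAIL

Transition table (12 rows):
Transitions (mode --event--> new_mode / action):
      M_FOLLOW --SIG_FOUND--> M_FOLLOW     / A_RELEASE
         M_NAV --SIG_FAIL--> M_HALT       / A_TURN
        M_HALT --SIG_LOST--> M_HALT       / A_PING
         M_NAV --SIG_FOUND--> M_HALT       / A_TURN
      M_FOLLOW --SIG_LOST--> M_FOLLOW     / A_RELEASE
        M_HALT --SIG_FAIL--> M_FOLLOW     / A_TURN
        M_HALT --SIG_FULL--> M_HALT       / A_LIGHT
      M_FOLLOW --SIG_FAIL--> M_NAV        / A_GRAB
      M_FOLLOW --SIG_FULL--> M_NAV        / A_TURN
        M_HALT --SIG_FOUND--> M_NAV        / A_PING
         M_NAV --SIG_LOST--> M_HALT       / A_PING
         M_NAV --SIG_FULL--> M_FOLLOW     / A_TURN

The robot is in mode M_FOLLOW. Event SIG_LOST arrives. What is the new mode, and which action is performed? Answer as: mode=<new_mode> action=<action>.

mode=M_FOLLOW action=A_RELEASE

current mode = M_FOLLOW; filter table to that mode:
  (M_FOLLOW, SIG_FOUND) → (M_FOLLOW, A_RELEASE)
  (M_FOLLOW, SIG_LOST) → (M_FOLLOW, A_RELEASE)  ← event matches
  (M_FOLLOW, SIG_FAIL) → (M_NAV, A_GRAB)
  (M_FOLLOW, SIG_FULL) → (M_NAV, A_TURN)
event = SIG_LOST selects (M_FOLLOW, A_RELEASE)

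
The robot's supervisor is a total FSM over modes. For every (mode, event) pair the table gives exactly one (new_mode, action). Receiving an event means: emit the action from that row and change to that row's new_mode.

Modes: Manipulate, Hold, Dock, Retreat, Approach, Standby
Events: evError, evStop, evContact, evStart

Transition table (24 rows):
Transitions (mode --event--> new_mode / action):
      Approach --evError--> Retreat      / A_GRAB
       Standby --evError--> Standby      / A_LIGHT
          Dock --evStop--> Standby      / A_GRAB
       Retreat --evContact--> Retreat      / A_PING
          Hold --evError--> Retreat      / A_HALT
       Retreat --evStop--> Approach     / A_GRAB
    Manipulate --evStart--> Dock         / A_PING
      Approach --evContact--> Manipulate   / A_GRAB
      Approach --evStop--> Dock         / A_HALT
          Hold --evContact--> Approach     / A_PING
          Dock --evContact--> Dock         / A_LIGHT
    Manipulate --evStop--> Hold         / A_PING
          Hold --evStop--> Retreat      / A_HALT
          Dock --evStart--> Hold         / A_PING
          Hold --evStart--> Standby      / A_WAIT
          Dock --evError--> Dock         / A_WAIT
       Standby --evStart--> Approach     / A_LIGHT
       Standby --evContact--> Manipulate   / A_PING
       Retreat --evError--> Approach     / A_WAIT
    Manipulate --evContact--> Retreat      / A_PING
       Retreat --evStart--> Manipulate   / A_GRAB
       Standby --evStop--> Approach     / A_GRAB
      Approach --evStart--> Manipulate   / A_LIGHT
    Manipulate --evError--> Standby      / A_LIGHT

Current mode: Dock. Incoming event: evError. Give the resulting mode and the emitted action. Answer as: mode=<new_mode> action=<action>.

current mode = Dock; filter table to that mode:
  (Dock, evStop) → (Standby, A_GRAB)
  (Dock, evContact) → (Dock, A_LIGHT)
  (Dock, evStart) → (Hold, A_PING)
  (Dock, evError) → (Dock, A_WAIT)  ← event matches
event = evError selects (Dock, A_WAIT)

mode=Dock action=A_WAIT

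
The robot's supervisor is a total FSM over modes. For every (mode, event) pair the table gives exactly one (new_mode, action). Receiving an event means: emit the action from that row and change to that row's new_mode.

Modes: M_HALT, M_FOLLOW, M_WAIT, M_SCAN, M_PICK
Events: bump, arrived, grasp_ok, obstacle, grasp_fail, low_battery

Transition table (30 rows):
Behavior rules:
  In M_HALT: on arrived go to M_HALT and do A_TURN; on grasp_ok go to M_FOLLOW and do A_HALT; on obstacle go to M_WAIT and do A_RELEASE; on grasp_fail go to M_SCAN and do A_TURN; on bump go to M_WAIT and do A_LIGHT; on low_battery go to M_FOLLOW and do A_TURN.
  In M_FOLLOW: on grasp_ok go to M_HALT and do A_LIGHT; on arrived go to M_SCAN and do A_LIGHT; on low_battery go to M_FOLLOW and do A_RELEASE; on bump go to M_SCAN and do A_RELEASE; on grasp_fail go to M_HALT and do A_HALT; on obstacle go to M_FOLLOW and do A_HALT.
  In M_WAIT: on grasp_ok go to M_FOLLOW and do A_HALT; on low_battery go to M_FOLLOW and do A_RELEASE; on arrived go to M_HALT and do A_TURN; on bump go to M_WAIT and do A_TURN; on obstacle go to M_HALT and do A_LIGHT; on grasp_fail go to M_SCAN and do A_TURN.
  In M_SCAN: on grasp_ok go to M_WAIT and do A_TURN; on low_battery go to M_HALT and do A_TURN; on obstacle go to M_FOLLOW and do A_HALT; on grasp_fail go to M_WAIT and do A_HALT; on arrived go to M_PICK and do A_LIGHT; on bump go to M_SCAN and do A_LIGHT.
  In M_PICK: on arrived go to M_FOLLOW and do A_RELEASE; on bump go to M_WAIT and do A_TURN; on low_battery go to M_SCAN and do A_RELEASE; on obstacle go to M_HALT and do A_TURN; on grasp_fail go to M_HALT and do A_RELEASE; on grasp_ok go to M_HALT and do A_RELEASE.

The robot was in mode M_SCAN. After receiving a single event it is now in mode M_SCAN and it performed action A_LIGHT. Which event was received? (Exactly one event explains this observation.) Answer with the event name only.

try bump: (M_SCAN, bump) → (M_SCAN, A_LIGHT)  ← matches
try arrived: (M_SCAN, arrived) → (M_PICK, A_LIGHT)
try grasp_ok: (M_SCAN, grasp_ok) → (M_WAIT, A_TURN)
try obstacle: (M_SCAN, obstacle) → (M_FOLLOW, A_HALT)
try grasp_fail: (M_SCAN, grasp_fail) → (M_WAIT, A_HALT)
try low_battery: (M_SCAN, low_battery) → (M_HALT, A_TURN)

bump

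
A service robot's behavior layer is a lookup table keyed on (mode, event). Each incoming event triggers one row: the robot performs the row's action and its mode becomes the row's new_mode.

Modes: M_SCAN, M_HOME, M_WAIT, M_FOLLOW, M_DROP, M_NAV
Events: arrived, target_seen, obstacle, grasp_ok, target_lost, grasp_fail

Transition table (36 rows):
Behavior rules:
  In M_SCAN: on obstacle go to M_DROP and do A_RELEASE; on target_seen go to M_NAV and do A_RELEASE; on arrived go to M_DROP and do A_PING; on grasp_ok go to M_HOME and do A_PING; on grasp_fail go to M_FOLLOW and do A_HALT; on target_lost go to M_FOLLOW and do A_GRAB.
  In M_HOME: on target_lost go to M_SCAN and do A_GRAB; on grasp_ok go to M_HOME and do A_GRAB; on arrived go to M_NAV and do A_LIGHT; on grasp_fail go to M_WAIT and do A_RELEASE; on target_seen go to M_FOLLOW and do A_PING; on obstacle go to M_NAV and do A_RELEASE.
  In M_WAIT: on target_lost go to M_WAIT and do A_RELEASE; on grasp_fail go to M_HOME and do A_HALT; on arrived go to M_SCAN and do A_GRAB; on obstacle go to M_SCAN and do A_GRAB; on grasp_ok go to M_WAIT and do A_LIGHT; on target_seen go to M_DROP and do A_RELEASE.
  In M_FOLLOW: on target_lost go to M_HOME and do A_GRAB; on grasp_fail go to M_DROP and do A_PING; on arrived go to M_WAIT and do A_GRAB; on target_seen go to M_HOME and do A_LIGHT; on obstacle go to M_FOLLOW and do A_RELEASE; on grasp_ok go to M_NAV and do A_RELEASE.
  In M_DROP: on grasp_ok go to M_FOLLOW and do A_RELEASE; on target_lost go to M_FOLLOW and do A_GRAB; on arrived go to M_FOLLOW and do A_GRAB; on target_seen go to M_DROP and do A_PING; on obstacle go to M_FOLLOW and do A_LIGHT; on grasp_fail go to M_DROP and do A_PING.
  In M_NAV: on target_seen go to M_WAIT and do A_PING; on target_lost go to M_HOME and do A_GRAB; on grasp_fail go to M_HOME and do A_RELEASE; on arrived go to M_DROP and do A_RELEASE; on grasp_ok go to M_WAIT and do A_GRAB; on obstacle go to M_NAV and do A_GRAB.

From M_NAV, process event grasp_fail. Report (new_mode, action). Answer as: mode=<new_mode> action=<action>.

current mode = M_NAV; filter table to that mode:
  (M_NAV, target_seen) → (M_WAIT, A_PING)
  (M_NAV, target_lost) → (M_HOME, A_GRAB)
  (M_NAV, grasp_fail) → (M_HOME, A_RELEASE)  ← event matches
  (M_NAV, arrived) → (M_DROP, A_RELEASE)
  (M_NAV, grasp_ok) → (M_WAIT, A_GRAB)
  (M_NAV, obstacle) → (M_NAV, A_GRAB)
event = grasp_fail selects (M_HOME, A_RELEASE)

mode=M_HOME action=A_RELEASE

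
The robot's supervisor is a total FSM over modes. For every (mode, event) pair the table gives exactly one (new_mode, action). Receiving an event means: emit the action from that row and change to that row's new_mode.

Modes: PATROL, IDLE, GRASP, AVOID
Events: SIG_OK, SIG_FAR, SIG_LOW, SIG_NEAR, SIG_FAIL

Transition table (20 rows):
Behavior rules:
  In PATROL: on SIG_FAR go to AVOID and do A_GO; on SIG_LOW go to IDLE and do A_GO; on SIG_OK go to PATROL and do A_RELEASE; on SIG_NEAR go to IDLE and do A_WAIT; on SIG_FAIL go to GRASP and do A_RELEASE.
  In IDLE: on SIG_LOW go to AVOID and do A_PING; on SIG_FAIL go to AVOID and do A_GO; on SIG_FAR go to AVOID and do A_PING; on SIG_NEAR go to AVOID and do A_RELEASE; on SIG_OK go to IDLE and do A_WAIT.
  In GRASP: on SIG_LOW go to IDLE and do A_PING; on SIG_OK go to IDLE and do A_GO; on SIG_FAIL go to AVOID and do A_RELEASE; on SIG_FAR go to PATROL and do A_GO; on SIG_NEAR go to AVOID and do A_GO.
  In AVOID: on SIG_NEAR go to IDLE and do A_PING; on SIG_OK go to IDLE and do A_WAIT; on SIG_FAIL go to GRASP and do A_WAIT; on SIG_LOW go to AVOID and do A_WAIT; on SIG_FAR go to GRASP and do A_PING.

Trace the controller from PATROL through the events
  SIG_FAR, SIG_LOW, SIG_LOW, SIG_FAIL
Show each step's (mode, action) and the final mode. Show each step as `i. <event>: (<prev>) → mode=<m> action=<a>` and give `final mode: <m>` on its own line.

1. SIG_FAR: (PATROL) → mode=AVOID action=A_GO
2. SIG_LOW: (AVOID) → mode=AVOID action=A_WAIT
3. SIG_LOW: (AVOID) → mode=AVOID action=A_WAIT
4. SIG_FAIL: (AVOID) → mode=GRASP action=A_WAIT

final mode: GRASP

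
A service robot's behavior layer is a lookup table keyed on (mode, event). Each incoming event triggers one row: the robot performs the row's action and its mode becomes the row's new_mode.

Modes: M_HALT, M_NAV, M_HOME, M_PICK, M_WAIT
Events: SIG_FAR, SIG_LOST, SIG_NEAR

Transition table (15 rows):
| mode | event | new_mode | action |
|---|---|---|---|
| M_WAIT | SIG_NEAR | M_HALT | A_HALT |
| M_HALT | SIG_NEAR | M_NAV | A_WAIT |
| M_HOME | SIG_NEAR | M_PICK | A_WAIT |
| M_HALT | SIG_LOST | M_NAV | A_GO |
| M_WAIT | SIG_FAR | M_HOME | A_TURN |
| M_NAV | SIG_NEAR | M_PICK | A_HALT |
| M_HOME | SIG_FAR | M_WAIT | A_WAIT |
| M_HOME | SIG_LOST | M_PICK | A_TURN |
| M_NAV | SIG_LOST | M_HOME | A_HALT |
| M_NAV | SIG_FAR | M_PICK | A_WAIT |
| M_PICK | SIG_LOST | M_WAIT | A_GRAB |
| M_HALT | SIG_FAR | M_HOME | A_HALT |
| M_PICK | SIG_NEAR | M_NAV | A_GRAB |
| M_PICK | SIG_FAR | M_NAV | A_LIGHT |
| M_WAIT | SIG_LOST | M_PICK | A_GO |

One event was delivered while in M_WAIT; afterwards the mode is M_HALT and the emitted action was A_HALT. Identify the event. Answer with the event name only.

SIG_NEAR

try SIG_FAR: (M_WAIT, SIG_FAR) → (M_HOME, A_TURN)
try SIG_LOST: (M_WAIT, SIG_LOST) → (M_PICK, A_GO)
try SIG_NEAR: (M_WAIT, SIG_NEAR) → (M_HALT, A_HALT)  ← matches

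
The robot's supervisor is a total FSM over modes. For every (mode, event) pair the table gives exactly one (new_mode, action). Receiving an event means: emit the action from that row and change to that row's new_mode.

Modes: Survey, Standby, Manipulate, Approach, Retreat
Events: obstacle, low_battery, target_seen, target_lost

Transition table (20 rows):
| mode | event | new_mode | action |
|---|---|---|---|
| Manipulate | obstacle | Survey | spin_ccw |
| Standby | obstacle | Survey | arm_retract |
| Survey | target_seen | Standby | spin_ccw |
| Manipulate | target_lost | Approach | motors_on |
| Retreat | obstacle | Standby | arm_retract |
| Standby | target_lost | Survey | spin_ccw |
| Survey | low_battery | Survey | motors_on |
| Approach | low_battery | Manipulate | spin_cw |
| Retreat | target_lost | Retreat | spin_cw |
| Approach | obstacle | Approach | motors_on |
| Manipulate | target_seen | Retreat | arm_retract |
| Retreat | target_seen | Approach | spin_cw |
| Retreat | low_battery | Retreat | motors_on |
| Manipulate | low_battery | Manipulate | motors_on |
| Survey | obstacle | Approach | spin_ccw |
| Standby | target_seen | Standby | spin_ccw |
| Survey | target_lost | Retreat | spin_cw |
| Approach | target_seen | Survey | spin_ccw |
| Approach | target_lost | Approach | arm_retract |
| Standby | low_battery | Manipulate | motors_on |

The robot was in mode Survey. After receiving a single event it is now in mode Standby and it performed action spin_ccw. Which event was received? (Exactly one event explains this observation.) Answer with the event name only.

target_seen

try obstacle: (Survey, obstacle) → (Approach, spin_ccw)
try low_battery: (Survey, low_battery) → (Survey, motors_on)
try target_seen: (Survey, target_seen) → (Standby, spin_ccw)  ← matches
try target_lost: (Survey, target_lost) → (Retreat, spin_cw)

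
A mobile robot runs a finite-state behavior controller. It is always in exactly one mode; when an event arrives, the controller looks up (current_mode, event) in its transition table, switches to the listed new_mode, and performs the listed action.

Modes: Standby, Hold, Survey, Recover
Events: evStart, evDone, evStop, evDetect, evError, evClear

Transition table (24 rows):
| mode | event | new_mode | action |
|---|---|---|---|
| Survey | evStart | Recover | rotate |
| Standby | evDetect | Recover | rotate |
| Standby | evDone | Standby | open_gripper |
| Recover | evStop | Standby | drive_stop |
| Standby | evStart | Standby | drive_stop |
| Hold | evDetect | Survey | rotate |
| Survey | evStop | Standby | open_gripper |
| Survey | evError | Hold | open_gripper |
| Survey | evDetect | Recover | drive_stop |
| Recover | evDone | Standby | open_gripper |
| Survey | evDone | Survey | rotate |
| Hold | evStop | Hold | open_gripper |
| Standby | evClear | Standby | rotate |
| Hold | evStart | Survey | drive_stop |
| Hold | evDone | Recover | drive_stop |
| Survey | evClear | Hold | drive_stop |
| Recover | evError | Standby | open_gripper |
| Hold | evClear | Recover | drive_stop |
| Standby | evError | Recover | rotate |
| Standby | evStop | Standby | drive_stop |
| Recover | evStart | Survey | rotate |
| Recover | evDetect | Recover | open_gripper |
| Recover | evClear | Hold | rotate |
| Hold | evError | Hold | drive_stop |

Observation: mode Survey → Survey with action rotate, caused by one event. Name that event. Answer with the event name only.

evDone

try evStart: (Survey, evStart) → (Recover, rotate)
try evDone: (Survey, evDone) → (Survey, rotate)  ← matches
try evStop: (Survey, evStop) → (Standby, open_gripper)
try evDetect: (Survey, evDetect) → (Recover, drive_stop)
try evError: (Survey, evError) → (Hold, open_gripper)
try evClear: (Survey, evClear) → (Hold, drive_stop)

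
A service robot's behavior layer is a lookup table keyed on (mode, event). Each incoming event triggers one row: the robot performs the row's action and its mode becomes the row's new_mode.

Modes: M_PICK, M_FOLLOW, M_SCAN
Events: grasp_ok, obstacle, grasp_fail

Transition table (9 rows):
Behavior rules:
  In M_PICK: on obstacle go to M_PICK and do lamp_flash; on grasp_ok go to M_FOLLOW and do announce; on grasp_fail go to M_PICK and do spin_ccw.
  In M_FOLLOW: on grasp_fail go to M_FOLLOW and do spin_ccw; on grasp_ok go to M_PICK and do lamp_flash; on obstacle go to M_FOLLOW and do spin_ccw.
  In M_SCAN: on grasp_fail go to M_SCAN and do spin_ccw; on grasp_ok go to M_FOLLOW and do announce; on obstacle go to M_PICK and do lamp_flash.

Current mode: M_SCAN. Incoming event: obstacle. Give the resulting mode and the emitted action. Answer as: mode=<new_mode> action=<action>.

current mode = M_SCAN; filter table to that mode:
  (M_SCAN, grasp_fail) → (M_SCAN, spin_ccw)
  (M_SCAN, grasp_ok) → (M_FOLLOW, announce)
  (M_SCAN, obstacle) → (M_PICK, lamp_flash)  ← event matches
event = obstacle selects (M_PICK, lamp_flash)

mode=M_PICK action=lamp_flash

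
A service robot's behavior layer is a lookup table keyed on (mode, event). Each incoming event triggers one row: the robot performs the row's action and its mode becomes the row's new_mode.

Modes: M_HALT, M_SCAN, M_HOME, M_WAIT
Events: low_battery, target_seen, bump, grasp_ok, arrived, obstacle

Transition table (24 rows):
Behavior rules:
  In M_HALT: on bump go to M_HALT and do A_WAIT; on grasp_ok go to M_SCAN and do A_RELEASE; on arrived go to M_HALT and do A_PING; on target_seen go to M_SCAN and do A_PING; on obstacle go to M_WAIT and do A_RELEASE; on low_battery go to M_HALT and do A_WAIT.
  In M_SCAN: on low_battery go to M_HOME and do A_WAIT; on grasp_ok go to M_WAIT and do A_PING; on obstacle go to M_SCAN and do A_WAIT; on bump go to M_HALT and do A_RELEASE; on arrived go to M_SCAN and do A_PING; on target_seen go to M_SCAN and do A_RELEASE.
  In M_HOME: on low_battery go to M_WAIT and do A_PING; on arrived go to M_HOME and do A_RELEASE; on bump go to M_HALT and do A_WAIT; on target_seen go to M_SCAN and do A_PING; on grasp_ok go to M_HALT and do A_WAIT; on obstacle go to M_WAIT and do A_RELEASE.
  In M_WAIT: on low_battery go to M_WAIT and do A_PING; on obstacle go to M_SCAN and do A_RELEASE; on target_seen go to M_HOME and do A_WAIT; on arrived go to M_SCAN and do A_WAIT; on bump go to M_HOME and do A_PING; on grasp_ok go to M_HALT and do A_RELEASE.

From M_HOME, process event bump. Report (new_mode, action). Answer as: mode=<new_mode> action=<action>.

mode=M_HALT action=A_WAIT

current mode = M_HOME; filter table to that mode:
  (M_HOME, low_battery) → (M_WAIT, A_PING)
  (M_HOME, arrived) → (M_HOME, A_RELEASE)
  (M_HOME, bump) → (M_HALT, A_WAIT)  ← event matches
  (M_HOME, target_seen) → (M_SCAN, A_PING)
  (M_HOME, grasp_ok) → (M_HALT, A_WAIT)
  (M_HOME, obstacle) → (M_WAIT, A_RELEASE)
event = bump selects (M_HALT, A_WAIT)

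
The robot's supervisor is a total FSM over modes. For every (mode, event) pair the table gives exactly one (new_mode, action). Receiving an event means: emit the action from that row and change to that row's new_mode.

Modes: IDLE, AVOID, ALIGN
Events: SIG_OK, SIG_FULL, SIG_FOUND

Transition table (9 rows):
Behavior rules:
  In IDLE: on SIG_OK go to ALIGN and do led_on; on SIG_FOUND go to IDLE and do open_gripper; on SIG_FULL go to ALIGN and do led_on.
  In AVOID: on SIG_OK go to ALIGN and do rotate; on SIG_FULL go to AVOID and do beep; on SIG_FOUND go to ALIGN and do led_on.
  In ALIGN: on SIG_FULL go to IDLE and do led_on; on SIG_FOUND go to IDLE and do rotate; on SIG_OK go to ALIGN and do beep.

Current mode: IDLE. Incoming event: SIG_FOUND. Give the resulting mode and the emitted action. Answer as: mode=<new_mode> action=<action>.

mode=IDLE action=open_gripper

current mode = IDLE; filter table to that mode:
  (IDLE, SIG_OK) → (ALIGN, led_on)
  (IDLE, SIG_FOUND) → (IDLE, open_gripper)  ← event matches
  (IDLE, SIG_FULL) → (ALIGN, led_on)
event = SIG_FOUND selects (IDLE, open_gripper)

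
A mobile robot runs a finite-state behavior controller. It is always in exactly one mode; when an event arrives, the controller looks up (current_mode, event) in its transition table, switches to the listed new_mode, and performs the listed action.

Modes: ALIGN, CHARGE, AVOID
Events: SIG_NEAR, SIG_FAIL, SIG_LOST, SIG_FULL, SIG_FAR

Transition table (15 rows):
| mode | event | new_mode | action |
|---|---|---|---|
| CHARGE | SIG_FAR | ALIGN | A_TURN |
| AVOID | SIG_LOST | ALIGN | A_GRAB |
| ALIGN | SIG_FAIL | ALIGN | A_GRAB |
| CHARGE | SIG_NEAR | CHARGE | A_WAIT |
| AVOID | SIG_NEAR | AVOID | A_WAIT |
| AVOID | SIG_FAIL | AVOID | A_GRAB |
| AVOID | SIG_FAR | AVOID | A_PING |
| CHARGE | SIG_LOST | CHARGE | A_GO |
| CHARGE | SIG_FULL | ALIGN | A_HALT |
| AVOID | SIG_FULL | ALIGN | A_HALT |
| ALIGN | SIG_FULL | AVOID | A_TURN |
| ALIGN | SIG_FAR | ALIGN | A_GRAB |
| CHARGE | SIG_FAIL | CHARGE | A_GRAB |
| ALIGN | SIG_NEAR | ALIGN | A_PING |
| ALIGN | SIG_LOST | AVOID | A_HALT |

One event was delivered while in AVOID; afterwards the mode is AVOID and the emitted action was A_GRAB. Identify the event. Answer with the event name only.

SIG_FAIL

try SIG_NEAR: (AVOID, SIG_NEAR) → (AVOID, A_WAIT)
try SIG_FAIL: (AVOID, SIG_FAIL) → (AVOID, A_GRAB)  ← matches
try SIG_LOST: (AVOID, SIG_LOST) → (ALIGN, A_GRAB)
try SIG_FULL: (AVOID, SIG_FULL) → (ALIGN, A_HALT)
try SIG_FAR: (AVOID, SIG_FAR) → (AVOID, A_PING)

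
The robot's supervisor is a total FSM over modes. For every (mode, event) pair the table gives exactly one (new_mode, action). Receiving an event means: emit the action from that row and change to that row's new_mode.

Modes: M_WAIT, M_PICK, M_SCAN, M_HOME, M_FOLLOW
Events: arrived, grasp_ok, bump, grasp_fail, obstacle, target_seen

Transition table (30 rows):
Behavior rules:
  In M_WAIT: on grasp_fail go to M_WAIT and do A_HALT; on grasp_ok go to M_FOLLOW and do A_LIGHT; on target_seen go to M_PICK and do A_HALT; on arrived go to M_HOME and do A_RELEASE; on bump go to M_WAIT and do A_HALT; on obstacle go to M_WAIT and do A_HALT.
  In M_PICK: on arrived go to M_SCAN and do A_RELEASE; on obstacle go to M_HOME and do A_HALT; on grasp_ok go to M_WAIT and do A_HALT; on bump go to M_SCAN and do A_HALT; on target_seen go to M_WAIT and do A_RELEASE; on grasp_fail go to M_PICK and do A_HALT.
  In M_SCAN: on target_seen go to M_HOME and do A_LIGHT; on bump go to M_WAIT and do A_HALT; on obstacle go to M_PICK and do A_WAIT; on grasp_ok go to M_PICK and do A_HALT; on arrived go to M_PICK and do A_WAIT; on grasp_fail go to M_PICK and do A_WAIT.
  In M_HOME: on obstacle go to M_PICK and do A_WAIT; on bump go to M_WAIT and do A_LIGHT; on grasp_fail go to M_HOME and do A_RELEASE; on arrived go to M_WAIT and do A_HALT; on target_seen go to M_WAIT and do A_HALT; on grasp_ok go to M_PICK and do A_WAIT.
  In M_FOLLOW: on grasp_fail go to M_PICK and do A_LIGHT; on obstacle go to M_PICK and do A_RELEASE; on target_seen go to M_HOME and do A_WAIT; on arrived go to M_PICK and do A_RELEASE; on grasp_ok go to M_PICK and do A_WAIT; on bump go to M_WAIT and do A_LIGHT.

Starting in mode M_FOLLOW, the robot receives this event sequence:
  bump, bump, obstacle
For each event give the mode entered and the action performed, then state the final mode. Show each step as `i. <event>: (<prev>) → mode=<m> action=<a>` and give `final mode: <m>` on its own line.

1. bump: (M_FOLLOW) → mode=M_WAIT action=A_LIGHT
2. bump: (M_WAIT) → mode=M_WAIT action=A_HALT
3. obstacle: (M_WAIT) → mode=M_WAIT action=A_HALT

final mode: M_WAIT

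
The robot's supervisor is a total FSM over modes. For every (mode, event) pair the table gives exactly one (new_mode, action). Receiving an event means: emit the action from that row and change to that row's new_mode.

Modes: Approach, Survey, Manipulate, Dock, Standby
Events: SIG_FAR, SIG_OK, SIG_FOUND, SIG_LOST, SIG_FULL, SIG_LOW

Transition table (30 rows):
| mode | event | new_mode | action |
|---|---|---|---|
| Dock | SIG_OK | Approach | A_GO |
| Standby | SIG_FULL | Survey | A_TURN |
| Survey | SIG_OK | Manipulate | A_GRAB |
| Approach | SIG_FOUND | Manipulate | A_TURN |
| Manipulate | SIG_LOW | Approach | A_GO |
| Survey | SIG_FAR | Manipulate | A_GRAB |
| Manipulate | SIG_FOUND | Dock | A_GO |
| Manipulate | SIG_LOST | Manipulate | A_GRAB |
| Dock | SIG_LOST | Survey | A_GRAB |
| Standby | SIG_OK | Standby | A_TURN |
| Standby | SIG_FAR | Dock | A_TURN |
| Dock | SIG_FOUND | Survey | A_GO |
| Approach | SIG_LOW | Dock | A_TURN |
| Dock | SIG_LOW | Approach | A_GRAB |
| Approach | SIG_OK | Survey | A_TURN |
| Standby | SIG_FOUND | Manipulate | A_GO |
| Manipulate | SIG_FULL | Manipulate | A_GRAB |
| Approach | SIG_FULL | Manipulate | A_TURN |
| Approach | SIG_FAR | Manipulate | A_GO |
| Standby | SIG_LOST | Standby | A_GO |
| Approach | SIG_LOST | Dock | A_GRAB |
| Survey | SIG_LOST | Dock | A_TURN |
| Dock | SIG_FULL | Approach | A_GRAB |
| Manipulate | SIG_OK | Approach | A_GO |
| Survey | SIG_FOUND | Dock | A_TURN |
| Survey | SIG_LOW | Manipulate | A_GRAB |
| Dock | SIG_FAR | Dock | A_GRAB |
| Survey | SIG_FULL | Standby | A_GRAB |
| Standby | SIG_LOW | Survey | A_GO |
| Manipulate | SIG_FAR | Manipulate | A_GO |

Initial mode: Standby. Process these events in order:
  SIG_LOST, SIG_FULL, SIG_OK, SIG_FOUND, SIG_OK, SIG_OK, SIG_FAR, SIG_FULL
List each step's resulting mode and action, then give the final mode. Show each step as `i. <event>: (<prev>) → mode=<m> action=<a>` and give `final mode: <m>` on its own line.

final mode: Manipulate

1. SIG_LOST: (Standby) → mode=Standby action=A_GO
2. SIG_FULL: (Standby) → mode=Survey action=A_TURN
3. SIG_OK: (Survey) → mode=Manipulate action=A_GRAB
4. SIG_FOUND: (Manipulate) → mode=Dock action=A_GO
5. SIG_OK: (Dock) → mode=Approach action=A_GO
6. SIG_OK: (Approach) → mode=Survey action=A_TURN
7. SIG_FAR: (Survey) → mode=Manipulate action=A_GRAB
8. SIG_FULL: (Manipulate) → mode=Manipulate action=A_GRAB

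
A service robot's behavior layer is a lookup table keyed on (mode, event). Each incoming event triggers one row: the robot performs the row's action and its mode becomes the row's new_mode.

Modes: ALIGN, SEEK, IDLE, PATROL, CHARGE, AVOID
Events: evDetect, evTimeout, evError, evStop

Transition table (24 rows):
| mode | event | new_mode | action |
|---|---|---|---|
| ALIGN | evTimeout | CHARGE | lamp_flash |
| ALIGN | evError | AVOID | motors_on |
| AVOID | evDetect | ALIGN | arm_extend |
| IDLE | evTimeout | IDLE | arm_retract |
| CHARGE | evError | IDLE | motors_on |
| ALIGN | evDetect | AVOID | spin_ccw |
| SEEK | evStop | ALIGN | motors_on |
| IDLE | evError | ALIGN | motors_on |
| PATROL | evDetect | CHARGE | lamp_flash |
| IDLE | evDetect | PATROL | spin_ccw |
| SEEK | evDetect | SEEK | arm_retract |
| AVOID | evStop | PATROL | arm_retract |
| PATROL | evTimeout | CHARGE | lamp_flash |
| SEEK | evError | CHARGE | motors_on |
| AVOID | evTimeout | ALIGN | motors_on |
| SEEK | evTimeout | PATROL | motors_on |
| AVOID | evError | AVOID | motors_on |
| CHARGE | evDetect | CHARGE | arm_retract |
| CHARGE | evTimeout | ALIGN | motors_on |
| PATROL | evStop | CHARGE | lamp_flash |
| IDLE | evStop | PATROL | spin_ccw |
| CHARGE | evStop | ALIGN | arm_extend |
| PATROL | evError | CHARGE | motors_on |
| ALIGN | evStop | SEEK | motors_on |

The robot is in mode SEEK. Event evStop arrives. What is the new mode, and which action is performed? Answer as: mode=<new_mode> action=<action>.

mode=ALIGN action=motors_on

current mode = SEEK; filter table to that mode:
  (SEEK, evStop) → (ALIGN, motors_on)  ← event matches
  (SEEK, evDetect) → (SEEK, arm_retract)
  (SEEK, evError) → (CHARGE, motors_on)
  (SEEK, evTimeout) → (PATROL, motors_on)
event = evStop selects (ALIGN, motors_on)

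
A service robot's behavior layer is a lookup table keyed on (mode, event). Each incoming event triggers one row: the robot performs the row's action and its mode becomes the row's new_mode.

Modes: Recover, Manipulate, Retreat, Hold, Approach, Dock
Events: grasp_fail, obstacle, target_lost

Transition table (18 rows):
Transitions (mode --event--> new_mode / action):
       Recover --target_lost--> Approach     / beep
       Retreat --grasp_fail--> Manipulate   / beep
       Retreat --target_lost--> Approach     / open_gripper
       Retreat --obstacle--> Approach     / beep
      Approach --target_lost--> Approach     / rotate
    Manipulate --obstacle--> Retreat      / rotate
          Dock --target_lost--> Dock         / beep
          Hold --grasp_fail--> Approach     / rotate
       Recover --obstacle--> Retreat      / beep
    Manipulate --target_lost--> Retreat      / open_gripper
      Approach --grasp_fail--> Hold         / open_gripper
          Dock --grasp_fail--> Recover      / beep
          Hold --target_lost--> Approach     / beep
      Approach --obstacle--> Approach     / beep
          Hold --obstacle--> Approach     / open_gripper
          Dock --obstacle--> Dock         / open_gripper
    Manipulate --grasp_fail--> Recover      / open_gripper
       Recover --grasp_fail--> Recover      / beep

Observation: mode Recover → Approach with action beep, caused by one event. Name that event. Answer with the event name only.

try grasp_fail: (Recover, grasp_fail) → (Recover, beep)
try obstacle: (Recover, obstacle) → (Retreat, beep)
try target_lost: (Recover, target_lost) → (Approach, beep)  ← matches

target_lost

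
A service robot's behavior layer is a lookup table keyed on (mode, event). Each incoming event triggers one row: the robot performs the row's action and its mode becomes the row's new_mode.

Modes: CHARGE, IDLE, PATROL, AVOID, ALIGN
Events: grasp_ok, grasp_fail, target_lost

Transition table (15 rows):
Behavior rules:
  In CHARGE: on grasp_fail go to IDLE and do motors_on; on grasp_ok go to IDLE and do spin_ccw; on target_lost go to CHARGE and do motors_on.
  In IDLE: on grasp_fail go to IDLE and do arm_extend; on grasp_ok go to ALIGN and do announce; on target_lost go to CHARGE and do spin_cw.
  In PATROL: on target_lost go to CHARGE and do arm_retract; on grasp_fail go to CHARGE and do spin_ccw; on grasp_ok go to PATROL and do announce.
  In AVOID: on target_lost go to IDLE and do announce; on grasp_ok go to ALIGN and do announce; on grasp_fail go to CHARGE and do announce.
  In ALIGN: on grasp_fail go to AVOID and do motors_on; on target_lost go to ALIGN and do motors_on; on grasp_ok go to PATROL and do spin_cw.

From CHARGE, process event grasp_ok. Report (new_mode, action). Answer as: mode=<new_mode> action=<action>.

mode=IDLE action=spin_ccw

current mode = CHARGE; filter table to that mode:
  (CHARGE, grasp_fail) → (IDLE, motors_on)
  (CHARGE, grasp_ok) → (IDLE, spin_ccw)  ← event matches
  (CHARGE, target_lost) → (CHARGE, motors_on)
event = grasp_ok selects (IDLE, spin_ccw)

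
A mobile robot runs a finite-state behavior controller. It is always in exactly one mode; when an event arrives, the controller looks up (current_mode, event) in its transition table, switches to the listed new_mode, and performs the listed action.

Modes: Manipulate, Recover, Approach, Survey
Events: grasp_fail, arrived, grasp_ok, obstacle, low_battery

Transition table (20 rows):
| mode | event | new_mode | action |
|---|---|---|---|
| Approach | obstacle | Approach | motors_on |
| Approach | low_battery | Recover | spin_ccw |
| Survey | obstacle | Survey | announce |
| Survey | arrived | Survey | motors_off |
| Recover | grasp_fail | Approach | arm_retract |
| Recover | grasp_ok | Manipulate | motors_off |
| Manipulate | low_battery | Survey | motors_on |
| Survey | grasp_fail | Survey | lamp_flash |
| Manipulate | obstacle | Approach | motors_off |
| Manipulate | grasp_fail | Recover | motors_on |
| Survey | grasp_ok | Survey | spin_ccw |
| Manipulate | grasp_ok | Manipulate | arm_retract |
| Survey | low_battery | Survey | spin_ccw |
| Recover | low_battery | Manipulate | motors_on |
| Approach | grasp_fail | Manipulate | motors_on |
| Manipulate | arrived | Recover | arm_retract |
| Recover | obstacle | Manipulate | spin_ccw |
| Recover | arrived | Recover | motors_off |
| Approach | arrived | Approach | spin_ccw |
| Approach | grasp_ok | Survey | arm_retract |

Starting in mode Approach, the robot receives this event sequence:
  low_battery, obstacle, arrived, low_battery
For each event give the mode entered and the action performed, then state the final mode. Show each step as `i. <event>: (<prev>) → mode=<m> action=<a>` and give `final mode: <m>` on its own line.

final mode: Manipulate

1. low_battery: (Approach) → mode=Recover action=spin_ccw
2. obstacle: (Recover) → mode=Manipulate action=spin_ccw
3. arrived: (Manipulate) → mode=Recover action=arm_retract
4. low_battery: (Recover) → mode=Manipulate action=motors_on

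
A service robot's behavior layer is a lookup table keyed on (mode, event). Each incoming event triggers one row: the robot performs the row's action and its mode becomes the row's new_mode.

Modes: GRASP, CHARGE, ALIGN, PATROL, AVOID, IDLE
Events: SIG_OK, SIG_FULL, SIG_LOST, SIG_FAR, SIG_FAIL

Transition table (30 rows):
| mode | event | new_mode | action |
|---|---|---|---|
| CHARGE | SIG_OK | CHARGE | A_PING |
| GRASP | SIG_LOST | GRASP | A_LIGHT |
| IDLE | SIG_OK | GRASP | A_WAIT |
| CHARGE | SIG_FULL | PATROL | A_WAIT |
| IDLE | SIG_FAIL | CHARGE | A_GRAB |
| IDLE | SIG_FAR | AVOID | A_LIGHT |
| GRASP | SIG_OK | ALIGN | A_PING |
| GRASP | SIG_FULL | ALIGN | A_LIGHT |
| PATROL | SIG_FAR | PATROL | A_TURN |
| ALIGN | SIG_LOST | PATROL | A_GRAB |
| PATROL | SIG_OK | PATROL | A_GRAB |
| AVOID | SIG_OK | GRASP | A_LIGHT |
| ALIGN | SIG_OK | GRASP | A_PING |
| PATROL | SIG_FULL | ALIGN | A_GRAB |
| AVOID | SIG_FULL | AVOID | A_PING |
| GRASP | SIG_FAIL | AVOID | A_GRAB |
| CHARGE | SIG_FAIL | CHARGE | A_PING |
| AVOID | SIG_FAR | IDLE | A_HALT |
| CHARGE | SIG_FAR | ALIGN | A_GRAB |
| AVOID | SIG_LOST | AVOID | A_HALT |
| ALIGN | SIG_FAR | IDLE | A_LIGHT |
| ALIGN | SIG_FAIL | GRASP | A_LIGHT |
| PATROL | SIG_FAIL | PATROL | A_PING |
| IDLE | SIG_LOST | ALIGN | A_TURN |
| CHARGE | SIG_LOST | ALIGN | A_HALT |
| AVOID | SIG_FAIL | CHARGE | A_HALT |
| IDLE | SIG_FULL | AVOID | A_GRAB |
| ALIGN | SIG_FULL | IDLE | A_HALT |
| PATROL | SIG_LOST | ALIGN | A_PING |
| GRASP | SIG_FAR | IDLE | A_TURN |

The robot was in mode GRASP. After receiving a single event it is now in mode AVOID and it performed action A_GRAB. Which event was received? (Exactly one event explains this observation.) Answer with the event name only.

SIG_FAIL

try SIG_OK: (GRASP, SIG_OK) → (ALIGN, A_PING)
try SIG_FULL: (GRASP, SIG_FULL) → (ALIGN, A_LIGHT)
try SIG_LOST: (GRASP, SIG_LOST) → (GRASP, A_LIGHT)
try SIG_FAR: (GRASP, SIG_FAR) → (IDLE, A_TURN)
try SIG_FAIL: (GRASP, SIG_FAIL) → (AVOID, A_GRAB)  ← matches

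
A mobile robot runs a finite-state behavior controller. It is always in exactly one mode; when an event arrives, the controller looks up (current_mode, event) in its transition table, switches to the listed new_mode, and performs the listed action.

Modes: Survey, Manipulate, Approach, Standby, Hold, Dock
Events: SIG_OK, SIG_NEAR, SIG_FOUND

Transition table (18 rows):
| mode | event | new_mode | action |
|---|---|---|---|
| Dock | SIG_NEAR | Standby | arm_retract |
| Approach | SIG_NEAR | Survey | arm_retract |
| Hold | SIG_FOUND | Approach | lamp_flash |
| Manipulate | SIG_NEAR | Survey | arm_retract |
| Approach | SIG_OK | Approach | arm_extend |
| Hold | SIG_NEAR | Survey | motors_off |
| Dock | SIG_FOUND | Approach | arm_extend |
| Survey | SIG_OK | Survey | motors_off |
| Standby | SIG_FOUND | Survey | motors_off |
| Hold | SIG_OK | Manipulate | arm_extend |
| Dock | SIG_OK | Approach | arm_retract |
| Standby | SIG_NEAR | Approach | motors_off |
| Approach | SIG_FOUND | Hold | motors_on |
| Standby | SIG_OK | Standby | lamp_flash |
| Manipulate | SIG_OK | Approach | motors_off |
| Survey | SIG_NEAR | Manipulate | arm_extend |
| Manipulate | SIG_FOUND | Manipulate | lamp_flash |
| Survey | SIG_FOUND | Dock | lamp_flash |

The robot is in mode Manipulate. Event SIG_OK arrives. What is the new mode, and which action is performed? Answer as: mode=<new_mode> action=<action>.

current mode = Manipulate; filter table to that mode:
  (Manipulate, SIG_NEAR) → (Survey, arm_retract)
  (Manipulate, SIG_OK) → (Approach, motors_off)  ← event matches
  (Manipulate, SIG_FOUND) → (Manipulate, lamp_flash)
event = SIG_OK selects (Approach, motors_off)

mode=Approach action=motors_off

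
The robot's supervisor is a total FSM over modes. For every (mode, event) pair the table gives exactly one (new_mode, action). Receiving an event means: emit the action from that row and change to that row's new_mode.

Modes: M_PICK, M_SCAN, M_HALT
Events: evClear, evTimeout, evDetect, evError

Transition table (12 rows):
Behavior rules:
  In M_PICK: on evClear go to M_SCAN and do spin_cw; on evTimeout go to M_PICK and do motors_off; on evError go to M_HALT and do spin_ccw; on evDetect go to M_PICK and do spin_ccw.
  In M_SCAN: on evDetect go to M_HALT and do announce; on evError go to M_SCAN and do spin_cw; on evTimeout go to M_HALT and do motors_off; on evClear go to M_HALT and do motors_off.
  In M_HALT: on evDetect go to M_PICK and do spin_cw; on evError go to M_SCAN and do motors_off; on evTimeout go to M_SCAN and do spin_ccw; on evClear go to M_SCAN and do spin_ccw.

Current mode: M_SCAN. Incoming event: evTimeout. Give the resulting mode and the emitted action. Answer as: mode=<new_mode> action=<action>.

current mode = M_SCAN; filter table to that mode:
  (M_SCAN, evDetect) → (M_HALT, announce)
  (M_SCAN, evError) → (M_SCAN, spin_cw)
  (M_SCAN, evTimeout) → (M_HALT, motors_off)  ← event matches
  (M_SCAN, evClear) → (M_HALT, motors_off)
event = evTimeout selects (M_HALT, motors_off)

mode=M_HALT action=motors_off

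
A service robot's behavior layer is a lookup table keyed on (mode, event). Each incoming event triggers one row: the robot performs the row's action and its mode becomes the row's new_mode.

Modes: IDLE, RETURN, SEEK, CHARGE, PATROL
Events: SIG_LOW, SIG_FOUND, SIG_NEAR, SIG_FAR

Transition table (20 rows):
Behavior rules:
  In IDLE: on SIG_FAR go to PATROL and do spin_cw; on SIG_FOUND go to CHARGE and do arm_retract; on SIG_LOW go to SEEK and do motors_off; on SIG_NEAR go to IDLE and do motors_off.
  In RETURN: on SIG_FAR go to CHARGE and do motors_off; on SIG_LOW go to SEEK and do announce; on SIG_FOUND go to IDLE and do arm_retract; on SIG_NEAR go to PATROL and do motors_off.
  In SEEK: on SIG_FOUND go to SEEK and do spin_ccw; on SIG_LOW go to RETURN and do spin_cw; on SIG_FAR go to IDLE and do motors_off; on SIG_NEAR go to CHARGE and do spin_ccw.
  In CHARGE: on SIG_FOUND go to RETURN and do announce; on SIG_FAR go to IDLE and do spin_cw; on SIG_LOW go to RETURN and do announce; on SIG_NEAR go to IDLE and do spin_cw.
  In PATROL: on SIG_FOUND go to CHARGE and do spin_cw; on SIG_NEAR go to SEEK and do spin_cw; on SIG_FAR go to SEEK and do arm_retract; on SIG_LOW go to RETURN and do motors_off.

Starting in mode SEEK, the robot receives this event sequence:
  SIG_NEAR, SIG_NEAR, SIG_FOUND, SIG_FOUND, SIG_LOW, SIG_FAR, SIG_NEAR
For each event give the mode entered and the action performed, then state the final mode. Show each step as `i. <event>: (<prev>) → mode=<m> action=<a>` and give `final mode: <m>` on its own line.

1. SIG_NEAR: (SEEK) → mode=CHARGE action=spin_ccw
2. SIG_NEAR: (CHARGE) → mode=IDLE action=spin_cw
3. SIG_FOUND: (IDLE) → mode=CHARGE action=arm_retract
4. SIG_FOUND: (CHARGE) → mode=RETURN action=announce
5. SIG_LOW: (RETURN) → mode=SEEK action=announce
6. SIG_FAR: (SEEK) → mode=IDLE action=motors_off
7. SIG_NEAR: (IDLE) → mode=IDLE action=motors_off

final mode: IDLE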